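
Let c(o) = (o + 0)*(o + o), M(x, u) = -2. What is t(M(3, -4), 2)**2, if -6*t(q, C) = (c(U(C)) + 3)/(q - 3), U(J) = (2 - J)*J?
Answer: 1/100 ≈ 0.010000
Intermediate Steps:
U(J) = J*(2 - J)
c(o) = 2*o**2 (c(o) = o*(2*o) = 2*o**2)
t(q, C) = -(3 + 2*C**2*(2 - C)**2)/(6*(-3 + q)) (t(q, C) = -(2*(C*(2 - C))**2 + 3)/(6*(q - 3)) = -(2*(C**2*(2 - C)**2) + 3)/(6*(-3 + q)) = -(2*C**2*(2 - C)**2 + 3)/(6*(-3 + q)) = -(3 + 2*C**2*(2 - C)**2)/(6*(-3 + q)))
t(M(3, -4), 2)**2 = ((-3 - 2*2**2*(-2 + 2)**2)/(6*(-3 - 2)))**2 = ((1/6)*(-3 - 2*4*0**2)/(-5))**2 = ((1/6)*(-1/5)*(-3 - 2*4*0))**2 = ((1/6)*(-1/5)*(-3 + 0))**2 = ((1/6)*(-1/5)*(-3))**2 = (1/10)**2 = 1/100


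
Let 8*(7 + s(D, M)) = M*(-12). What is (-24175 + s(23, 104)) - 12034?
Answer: -36372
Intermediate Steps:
s(D, M) = -7 - 3*M/2 (s(D, M) = -7 + (M*(-12))/8 = -7 + (-12*M)/8 = -7 - 3*M/2)
(-24175 + s(23, 104)) - 12034 = (-24175 + (-7 - 3/2*104)) - 12034 = (-24175 + (-7 - 156)) - 12034 = (-24175 - 163) - 12034 = -24338 - 12034 = -36372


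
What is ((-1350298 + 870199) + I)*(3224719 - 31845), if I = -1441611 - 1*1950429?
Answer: -12363251937486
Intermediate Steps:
I = -3392040 (I = -1441611 - 1950429 = -3392040)
((-1350298 + 870199) + I)*(3224719 - 31845) = ((-1350298 + 870199) - 3392040)*(3224719 - 31845) = (-480099 - 3392040)*3192874 = -3872139*3192874 = -12363251937486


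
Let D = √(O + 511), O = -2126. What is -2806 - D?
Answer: -2806 - I*√1615 ≈ -2806.0 - 40.187*I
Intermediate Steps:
D = I*√1615 (D = √(-2126 + 511) = √(-1615) = I*√1615 ≈ 40.187*I)
-2806 - D = -2806 - I*√1615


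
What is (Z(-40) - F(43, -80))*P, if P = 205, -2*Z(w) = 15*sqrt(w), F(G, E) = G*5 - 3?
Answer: -43460 - 3075*I*sqrt(10) ≈ -43460.0 - 9724.0*I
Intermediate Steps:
F(G, E) = -3 + 5*G (F(G, E) = 5*G - 3 = -3 + 5*G)
Z(w) = -15*sqrt(w)/2
(Z(-40) - F(43, -80))*P = (-15*I*sqrt(10) - (-3 + 5*43))*205 = (-15*I*sqrt(10) - (-3 + 215))*205 = (-15*I*sqrt(10) - 1*212)*205 = (-15*I*sqrt(10) - 212)*205 = (-212 - 15*I*sqrt(10))*205 = -43460 - 3075*I*sqrt(10)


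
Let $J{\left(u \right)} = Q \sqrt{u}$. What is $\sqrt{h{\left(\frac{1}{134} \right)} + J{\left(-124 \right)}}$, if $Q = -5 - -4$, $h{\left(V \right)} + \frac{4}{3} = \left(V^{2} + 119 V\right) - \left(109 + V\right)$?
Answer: $\frac{\sqrt{-17687991 - 323208 i \sqrt{31}}}{402} \approx 0.53151 - 10.475 i$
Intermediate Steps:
$h{\left(V \right)} = - \frac{331}{3} + V^{2} + 118 V$ ($h{\left(V \right)} = - \frac{4}{3} - \left(109 - V^{2} - 118 V\right) = - \frac{4}{3} + \left(-109 + V^{2} + 118 V\right) = - \frac{331}{3} + V^{2} + 118 V$)
$Q = -1$ ($Q = -5 + 4 = -1$)
$J{\left(u \right)} = - \sqrt{u}$
$\sqrt{h{\left(\frac{1}{134} \right)} + J{\left(-124 \right)}} = \sqrt{\left(- \frac{331}{3} + \left(\frac{1}{134}\right)^{2} + \frac{118}{134}\right) - \sqrt{-124}} = \sqrt{\left(- \frac{331}{3} + \left(\frac{1}{134}\right)^{2} + 118 \cdot \frac{1}{134}\right) - 2 i \sqrt{31}} = \sqrt{\left(- \frac{331}{3} + \frac{1}{17956} + \frac{59}{67}\right) - 2 i \sqrt{31}} = \sqrt{- \frac{5895997}{53868} - 2 i \sqrt{31}}$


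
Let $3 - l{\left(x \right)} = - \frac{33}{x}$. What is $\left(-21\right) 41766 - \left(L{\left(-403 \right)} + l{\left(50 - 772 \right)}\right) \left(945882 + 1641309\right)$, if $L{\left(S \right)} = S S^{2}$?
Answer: $\frac{122258990630388459}{722} \approx 1.6933 \cdot 10^{14}$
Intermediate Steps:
$L{\left(S \right)} = S^{3}$
$l{\left(x \right)} = 3 + \frac{33}{x}$ ($l{\left(x \right)} = 3 - - \frac{33}{x} = 3 + \frac{33}{x}$)
$\left(-21\right) 41766 - \left(L{\left(-403 \right)} + l{\left(50 - 772 \right)}\right) \left(945882 + 1641309\right) = \left(-21\right) 41766 - \left(\left(-403\right)^{3} + \left(3 + \frac{33}{50 - 772}\right)\right) \left(945882 + 1641309\right) = -877086 - \left(-65450827 + \left(3 + \frac{33}{50 - 772}\right)\right) 2587191 = -877086 - \left(-65450827 + \left(3 + \frac{33}{-722}\right)\right) 2587191 = -877086 - \left(-65450827 + \left(3 + 33 \left(- \frac{1}{722}\right)\right)\right) 2587191 = -877086 - \left(-65450827 + \left(3 - \frac{33}{722}\right)\right) 2587191 = -877086 - \left(-65450827 + \frac{2133}{722}\right) 2587191 = -877086 - \left(- \frac{47255494961}{722}\right) 2587191 = -877086 - - \frac{122258991263644551}{722} = -877086 + \frac{122258991263644551}{722} = \frac{122258990630388459}{722}$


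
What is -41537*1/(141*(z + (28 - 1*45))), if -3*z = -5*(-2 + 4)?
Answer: 41537/1927 ≈ 21.555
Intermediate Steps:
z = 10/3 (z = -(-5)*(-2 + 4)/3 = -(-5)*2/3 = -1/3*(-10) = 10/3 ≈ 3.3333)
-41537*1/(141*(z + (28 - 1*45))) = -41537*1/(141*(10/3 + (28 - 1*45))) = -41537*1/(141*(10/3 + (28 - 45))) = -41537*1/(141*(10/3 - 17)) = -41537/((-41/3*141)) = -41537/(-1927) = -41537*(-1/1927) = 41537/1927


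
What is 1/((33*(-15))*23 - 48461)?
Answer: -1/59846 ≈ -1.6710e-5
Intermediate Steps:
1/((33*(-15))*23 - 48461) = 1/(-495*23 - 48461) = 1/(-11385 - 48461) = 1/(-59846) = -1/59846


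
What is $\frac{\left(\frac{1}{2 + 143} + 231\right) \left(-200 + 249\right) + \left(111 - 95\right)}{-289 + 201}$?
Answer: $- \frac{205453}{1595} \approx -128.81$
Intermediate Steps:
$\frac{\left(\frac{1}{2 + 143} + 231\right) \left(-200 + 249\right) + \left(111 - 95\right)}{-289 + 201} = \frac{\left(\frac{1}{145} + 231\right) 49 + \left(111 - 95\right)}{-88} = \left(\left(\frac{1}{145} + 231\right) 49 + 16\right) \left(- \frac{1}{88}\right) = \left(\frac{33496}{145} \cdot 49 + 16\right) \left(- \frac{1}{88}\right) = \left(\frac{1641304}{145} + 16\right) \left(- \frac{1}{88}\right) = \frac{1643624}{145} \left(- \frac{1}{88}\right) = - \frac{205453}{1595}$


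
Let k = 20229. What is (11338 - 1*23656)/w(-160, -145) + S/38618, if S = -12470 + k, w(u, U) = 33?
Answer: -158480159/424798 ≈ -373.07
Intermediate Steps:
S = 7759 (S = -12470 + 20229 = 7759)
(11338 - 1*23656)/w(-160, -145) + S/38618 = (11338 - 1*23656)/33 + 7759/38618 = (11338 - 23656)*(1/33) + 7759*(1/38618) = -12318*1/33 + 7759/38618 = -4106/11 + 7759/38618 = -158480159/424798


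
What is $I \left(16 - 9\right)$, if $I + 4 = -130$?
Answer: $-938$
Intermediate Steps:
$I = -134$ ($I = -4 - 130 = -134$)
$I \left(16 - 9\right) = - 134 \left(16 - 9\right) = \left(-134\right) 7 = -938$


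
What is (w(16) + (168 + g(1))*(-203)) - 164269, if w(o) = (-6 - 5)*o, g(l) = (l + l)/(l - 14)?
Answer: -2580731/13 ≈ -1.9852e+5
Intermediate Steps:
g(l) = 2*l/(-14 + l) (g(l) = (2*l)/(-14 + l) = 2*l/(-14 + l))
w(o) = -11*o
(w(16) + (168 + g(1))*(-203)) - 164269 = (-11*16 + (168 + 2*1/(-14 + 1))*(-203)) - 164269 = (-176 + (168 + 2*1/(-13))*(-203)) - 164269 = (-176 + (168 + 2*1*(-1/13))*(-203)) - 164269 = (-176 + (168 - 2/13)*(-203)) - 164269 = (-176 + (2182/13)*(-203)) - 164269 = (-176 - 442946/13) - 164269 = -445234/13 - 164269 = -2580731/13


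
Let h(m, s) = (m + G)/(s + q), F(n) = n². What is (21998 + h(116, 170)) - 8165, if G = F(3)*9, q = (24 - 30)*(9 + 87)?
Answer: 5616001/406 ≈ 13833.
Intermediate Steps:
q = -576 (q = -6*96 = -576)
G = 81 (G = 3²*9 = 9*9 = 81)
h(m, s) = (81 + m)/(-576 + s) (h(m, s) = (m + 81)/(s - 576) = (81 + m)/(-576 + s))
(21998 + h(116, 170)) - 8165 = (21998 + (81 + 116)/(-576 + 170)) - 8165 = (21998 + 197/(-406)) - 8165 = (21998 - 1/406*197) - 8165 = (21998 - 197/406) - 8165 = 8930991/406 - 8165 = 5616001/406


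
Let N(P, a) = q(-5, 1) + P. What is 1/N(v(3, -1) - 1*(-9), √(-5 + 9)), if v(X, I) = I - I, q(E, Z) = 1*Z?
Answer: ⅒ ≈ 0.10000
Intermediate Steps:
q(E, Z) = Z
v(X, I) = 0
N(P, a) = 1 + P
1/N(v(3, -1) - 1*(-9), √(-5 + 9)) = 1/(1 + (0 - 1*(-9))) = 1/(1 + (0 + 9)) = 1/(1 + 9) = 1/10 = ⅒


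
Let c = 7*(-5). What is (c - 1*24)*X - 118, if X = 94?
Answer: -5664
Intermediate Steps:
c = -35
(c - 1*24)*X - 118 = (-35 - 1*24)*94 - 118 = (-35 - 24)*94 - 118 = -59*94 - 118 = -5546 - 118 = -5664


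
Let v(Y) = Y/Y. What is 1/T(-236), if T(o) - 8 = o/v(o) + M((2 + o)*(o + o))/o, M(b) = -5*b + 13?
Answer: 236/498419 ≈ 0.00047350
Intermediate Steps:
v(Y) = 1
M(b) = 13 - 5*b
T(o) = 8 + o + (13 - 10*o*(2 + o))/o (T(o) = 8 + (o/1 + (13 - 5*(2 + o)*(o + o))/o) = 8 + (o*1 + (13 - 5*(2 + o)*2*o)/o) = 8 + (o + (13 - 10*o*(2 + o))/o) = 8 + o + (13 - 10*o*(2 + o))/o)
1/T(-236) = 1/(-12 - 9*(-236) + 13/(-236)) = 1/(-12 + 2124 + 13*(-1/236)) = 1/(-12 + 2124 - 13/236) = 1/(498419/236) = 236/498419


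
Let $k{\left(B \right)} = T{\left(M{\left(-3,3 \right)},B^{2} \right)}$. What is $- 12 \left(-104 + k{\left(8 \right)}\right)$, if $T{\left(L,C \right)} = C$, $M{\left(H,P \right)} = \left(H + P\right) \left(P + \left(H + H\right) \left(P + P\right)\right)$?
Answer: $480$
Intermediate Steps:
$M{\left(H,P \right)} = \left(H + P\right) \left(P + 4 H P\right)$ ($M{\left(H,P \right)} = \left(H + P\right) \left(P + 2 H 2 P\right) = \left(H + P\right) \left(P + 4 H P\right)$)
$k{\left(B \right)} = B^{2}$
$- 12 \left(-104 + k{\left(8 \right)}\right) = - 12 \left(-104 + 8^{2}\right) = - 12 \left(-104 + 64\right) = \left(-12\right) \left(-40\right) = 480$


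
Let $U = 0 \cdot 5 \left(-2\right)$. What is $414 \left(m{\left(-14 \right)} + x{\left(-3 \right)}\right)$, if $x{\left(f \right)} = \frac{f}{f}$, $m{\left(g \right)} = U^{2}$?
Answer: $414$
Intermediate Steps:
$U = 0$ ($U = 0 \left(-2\right) = 0$)
$m{\left(g \right)} = 0$ ($m{\left(g \right)} = 0^{2} = 0$)
$x{\left(f \right)} = 1$
$414 \left(m{\left(-14 \right)} + x{\left(-3 \right)}\right) = 414 \left(0 + 1\right) = 414 \cdot 1 = 414$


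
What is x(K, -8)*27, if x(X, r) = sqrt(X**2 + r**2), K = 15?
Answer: 459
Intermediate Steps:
x(K, -8)*27 = sqrt(15**2 + (-8)**2)*27 = sqrt(225 + 64)*27 = sqrt(289)*27 = 17*27 = 459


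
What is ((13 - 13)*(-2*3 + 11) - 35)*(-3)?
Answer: 105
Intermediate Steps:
((13 - 13)*(-2*3 + 11) - 35)*(-3) = (0*(-6 + 11) - 35)*(-3) = (0*5 - 35)*(-3) = (0 - 35)*(-3) = -35*(-3) = 105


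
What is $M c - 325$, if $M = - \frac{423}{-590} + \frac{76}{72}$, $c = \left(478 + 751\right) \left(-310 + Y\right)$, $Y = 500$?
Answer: $\frac{219607037}{531} \approx 4.1357 \cdot 10^{5}$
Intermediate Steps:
$c = 233510$ ($c = \left(478 + 751\right) \left(-310 + 500\right) = 1229 \cdot 190 = 233510$)
$M = \frac{4706}{2655}$ ($M = \left(-423\right) \left(- \frac{1}{590}\right) + 76 \cdot \frac{1}{72} = \frac{423}{590} + \frac{19}{18} = \frac{4706}{2655} \approx 1.7725$)
$M c - 325 = \frac{4706}{2655} \cdot 233510 - 325 = \frac{219779612}{531} - 325 = \frac{219607037}{531}$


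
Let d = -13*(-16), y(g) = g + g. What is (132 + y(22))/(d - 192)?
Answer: 11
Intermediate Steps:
y(g) = 2*g
d = 208
(132 + y(22))/(d - 192) = (132 + 2*22)/(208 - 192) = (132 + 44)/16 = 176*(1/16) = 11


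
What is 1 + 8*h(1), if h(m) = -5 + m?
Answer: -31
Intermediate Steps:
1 + 8*h(1) = 1 + 8*(-5 + 1) = 1 + 8*(-4) = 1 - 32 = -31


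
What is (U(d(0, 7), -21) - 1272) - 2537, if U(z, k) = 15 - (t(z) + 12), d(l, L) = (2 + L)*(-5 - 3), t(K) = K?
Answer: -3734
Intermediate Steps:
d(l, L) = -16 - 8*L (d(l, L) = (2 + L)*(-8) = -16 - 8*L)
U(z, k) = 3 - z (U(z, k) = 15 - (z + 12) = 15 - (12 + z) = 15 + (-12 - z) = 3 - z)
(U(d(0, 7), -21) - 1272) - 2537 = ((3 - (-16 - 8*7)) - 1272) - 2537 = ((3 - (-16 - 56)) - 1272) - 2537 = ((3 - 1*(-72)) - 1272) - 2537 = ((3 + 72) - 1272) - 2537 = (75 - 1272) - 2537 = -1197 - 2537 = -3734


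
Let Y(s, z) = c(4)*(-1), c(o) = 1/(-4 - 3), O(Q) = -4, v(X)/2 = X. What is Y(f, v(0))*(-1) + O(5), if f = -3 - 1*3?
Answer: -29/7 ≈ -4.1429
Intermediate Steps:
v(X) = 2*X
f = -6 (f = -3 - 3 = -6)
c(o) = -⅐ (c(o) = 1/(-7) = -⅐)
Y(s, z) = ⅐ (Y(s, z) = -⅐*(-1) = ⅐)
Y(f, v(0))*(-1) + O(5) = (⅐)*(-1) - 4 = -⅐ - 4 = -29/7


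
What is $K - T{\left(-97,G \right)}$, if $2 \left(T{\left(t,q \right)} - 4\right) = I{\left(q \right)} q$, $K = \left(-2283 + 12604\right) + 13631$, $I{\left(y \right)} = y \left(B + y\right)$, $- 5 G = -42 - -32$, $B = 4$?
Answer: $23936$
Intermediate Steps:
$G = 2$ ($G = - \frac{-42 - -32}{5} = - \frac{-42 + 32}{5} = \left(- \frac{1}{5}\right) \left(-10\right) = 2$)
$I{\left(y \right)} = y \left(4 + y\right)$
$K = 23952$ ($K = 10321 + 13631 = 23952$)
$T{\left(t,q \right)} = 4 + \frac{q^{2} \left(4 + q\right)}{2}$ ($T{\left(t,q \right)} = 4 + \frac{q \left(4 + q\right) q}{2} = 4 + \frac{q^{2} \left(4 + q\right)}{2}$)
$K - T{\left(-97,G \right)} = 23952 - \left(4 + \frac{2^{2} \left(4 + 2\right)}{2}\right) = 23952 - \left(4 + \frac{1}{2} \cdot 4 \cdot 6\right) = 23952 - \left(4 + 12\right) = 23952 - 16 = 23936$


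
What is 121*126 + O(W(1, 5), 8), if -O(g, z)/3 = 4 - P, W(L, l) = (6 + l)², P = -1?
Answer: 15231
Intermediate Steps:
O(g, z) = -15 (O(g, z) = -3*(4 - 1*(-1)) = -3*(4 + 1) = -3*5 = -15)
121*126 + O(W(1, 5), 8) = 121*126 - 15 = 15246 - 15 = 15231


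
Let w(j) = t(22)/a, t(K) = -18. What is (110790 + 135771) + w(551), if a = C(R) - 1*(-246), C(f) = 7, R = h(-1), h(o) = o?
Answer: 62379915/253 ≈ 2.4656e+5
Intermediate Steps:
R = -1
a = 253 (a = 7 - 1*(-246) = 7 + 246 = 253)
w(j) = -18/253
(110790 + 135771) + w(551) = (110790 + 135771) - 18/253 = 246561 - 18/253 = 62379915/253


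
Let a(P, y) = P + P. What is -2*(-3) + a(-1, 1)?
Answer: 4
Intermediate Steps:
a(P, y) = 2*P
-2*(-3) + a(-1, 1) = -2*(-3) + 2*(-1) = 6 - 2 = 4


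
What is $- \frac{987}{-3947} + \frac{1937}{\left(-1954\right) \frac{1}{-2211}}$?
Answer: $\frac{16905773127}{7712438} \approx 2192.0$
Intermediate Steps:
$- \frac{987}{-3947} + \frac{1937}{\left(-1954\right) \frac{1}{-2211}} = \left(-987\right) \left(- \frac{1}{3947}\right) + \frac{1937}{\left(-1954\right) \left(- \frac{1}{2211}\right)} = \frac{987}{3947} + \frac{1937}{\frac{1954}{2211}} = \frac{987}{3947} + 1937 \cdot \frac{2211}{1954} = \frac{987}{3947} + \frac{4282707}{1954} = \frac{16905773127}{7712438}$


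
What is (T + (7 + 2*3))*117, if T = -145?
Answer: -15444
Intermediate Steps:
(T + (7 + 2*3))*117 = (-145 + (7 + 2*3))*117 = (-145 + (7 + 6))*117 = (-145 + 13)*117 = -132*117 = -15444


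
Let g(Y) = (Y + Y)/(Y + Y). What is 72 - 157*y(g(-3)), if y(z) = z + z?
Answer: -242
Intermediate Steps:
g(Y) = 1 (g(Y) = (2*Y)/((2*Y)) = (2*Y)*(1/(2*Y)) = 1)
y(z) = 2*z
72 - 157*y(g(-3)) = 72 - 314 = -242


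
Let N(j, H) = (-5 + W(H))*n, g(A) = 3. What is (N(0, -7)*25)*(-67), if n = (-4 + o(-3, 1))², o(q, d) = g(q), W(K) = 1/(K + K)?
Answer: 118925/14 ≈ 8494.6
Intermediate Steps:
W(K) = 1/(2*K)
o(q, d) = 3
n = 1 (n = (-4 + 3)² = (-1)² = 1)
N(j, H) = -5 + 1/(2*H) (N(j, H) = (-5 + 1/(2*H))*1 = -5 + 1/(2*H))
(N(0, -7)*25)*(-67) = ((-5 + (½)/(-7))*25)*(-67) = ((-5 + (½)*(-⅐))*25)*(-67) = ((-5 - 1/14)*25)*(-67) = -71/14*25*(-67) = -1775/14*(-67) = 118925/14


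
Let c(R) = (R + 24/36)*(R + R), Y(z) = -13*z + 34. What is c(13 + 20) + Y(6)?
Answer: 2178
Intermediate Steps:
Y(z) = 34 - 13*z
c(R) = 2*R*(⅔ + R) (c(R) = (R + 24*(1/36))*(2*R) = (R + ⅔)*(2*R) = (⅔ + R)*(2*R) = 2*R*(⅔ + R))
c(13 + 20) + Y(6) = 2*(13 + 20)*(2 + 3*(13 + 20))/3 + (34 - 13*6) = (⅔)*33*(2 + 3*33) + (34 - 78) = (⅔)*33*(2 + 99) - 44 = (⅔)*33*101 - 44 = 2222 - 44 = 2178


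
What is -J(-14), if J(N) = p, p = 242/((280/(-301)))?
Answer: 5203/20 ≈ 260.15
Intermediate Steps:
p = -5203/20 (p = 242/((280*(-1/301))) = 242/(-40/43) = 242*(-43/40) = -5203/20 ≈ -260.15)
J(N) = -5203/20
-J(-14) = -1*(-5203/20) = 5203/20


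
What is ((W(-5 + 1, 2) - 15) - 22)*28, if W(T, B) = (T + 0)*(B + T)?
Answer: -812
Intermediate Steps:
W(T, B) = T*(B + T)
((W(-5 + 1, 2) - 15) - 22)*28 = (((-5 + 1)*(2 + (-5 + 1)) - 15) - 22)*28 = ((-4*(2 - 4) - 15) - 22)*28 = ((-4*(-2) - 15) - 22)*28 = ((8 - 15) - 22)*28 = (-7 - 22)*28 = -29*28 = -812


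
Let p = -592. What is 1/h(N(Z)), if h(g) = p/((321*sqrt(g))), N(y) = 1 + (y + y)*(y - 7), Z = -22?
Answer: -321*sqrt(1277)/592 ≈ -19.377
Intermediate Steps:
N(y) = 1 + 2*y*(-7 + y) (N(y) = 1 + (2*y)*(-7 + y) = 1 + 2*y*(-7 + y))
h(g) = -592/(321*sqrt(g)) (h(g) = -592*1/(321*sqrt(g)) = -592/(321*sqrt(g)))
1/h(N(Z)) = 1/(-592/(321*sqrt(1 - 14*(-22) + 2*(-22)**2))) = 1/(-592/(321*sqrt(1 + 308 + 2*484))) = 1/(-592/(321*sqrt(1 + 308 + 968))) = 1/(-592*sqrt(1277)/409917) = -321*sqrt(1277)/592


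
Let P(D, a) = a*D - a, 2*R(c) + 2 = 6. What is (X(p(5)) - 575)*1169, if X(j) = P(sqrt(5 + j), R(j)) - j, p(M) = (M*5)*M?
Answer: -820638 + 2338*sqrt(130) ≈ -7.9398e+5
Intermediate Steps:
R(c) = 2 (R(c) = -1 + (1/2)*6 = -1 + 3 = 2)
P(D, a) = -a + D*a (P(D, a) = D*a - a = -a + D*a)
p(M) = 5*M**2 (p(M) = (5*M)*M = 5*M**2)
X(j) = -2 - j + 2*sqrt(5 + j) (X(j) = 2*(-1 + sqrt(5 + j)) - j = (-2 + 2*sqrt(5 + j)) - j = -2 - j + 2*sqrt(5 + j))
(X(p(5)) - 575)*1169 = ((-2 - 5*5**2 + 2*sqrt(5 + 5*5**2)) - 575)*1169 = ((-2 - 5*25 + 2*sqrt(5 + 5*25)) - 575)*1169 = ((-2 - 1*125 + 2*sqrt(5 + 125)) - 575)*1169 = ((-2 - 125 + 2*sqrt(130)) - 575)*1169 = ((-127 + 2*sqrt(130)) - 575)*1169 = (-702 + 2*sqrt(130))*1169 = -820638 + 2338*sqrt(130)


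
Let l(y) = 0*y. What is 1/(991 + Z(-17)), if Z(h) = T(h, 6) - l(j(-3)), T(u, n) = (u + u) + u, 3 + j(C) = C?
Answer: 1/940 ≈ 0.0010638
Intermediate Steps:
j(C) = -3 + C
T(u, n) = 3*u (T(u, n) = 2*u + u = 3*u)
l(y) = 0
Z(h) = 3*h (Z(h) = 3*h - 1*0 = 3*h + 0 = 3*h)
1/(991 + Z(-17)) = 1/(991 + 3*(-17)) = 1/(991 - 51) = 1/940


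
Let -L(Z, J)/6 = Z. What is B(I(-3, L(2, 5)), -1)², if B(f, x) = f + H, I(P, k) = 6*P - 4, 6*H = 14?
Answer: 3481/9 ≈ 386.78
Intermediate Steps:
H = 7/3 (H = (⅙)*14 = 7/3 ≈ 2.3333)
L(Z, J) = -6*Z
I(P, k) = -4 + 6*P
B(f, x) = 7/3 + f (B(f, x) = f + 7/3 = 7/3 + f)
B(I(-3, L(2, 5)), -1)² = (7/3 + (-4 + 6*(-3)))² = (7/3 + (-4 - 18))² = (7/3 - 22)² = (-59/3)² = 3481/9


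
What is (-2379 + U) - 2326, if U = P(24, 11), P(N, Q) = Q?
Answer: -4694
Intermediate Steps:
U = 11
(-2379 + U) - 2326 = (-2379 + 11) - 2326 = -2368 - 2326 = -4694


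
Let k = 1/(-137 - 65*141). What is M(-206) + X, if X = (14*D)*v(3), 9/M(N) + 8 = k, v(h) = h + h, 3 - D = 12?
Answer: -172516230/227857 ≈ -757.13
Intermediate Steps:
D = -9 (D = 3 - 1*12 = 3 - 12 = -9)
v(h) = 2*h
k = -1/28482 (k = (1/141)/(-202) = -1/202*1/141 = -1/28482 ≈ -3.5110e-5)
M(N) = -256338/227857 (M(N) = 9/(-8 - 1/28482) = 9/(-227857/28482) = 9*(-28482/227857) = -256338/227857)
X = -756 (X = (14*(-9))*(2*3) = -126*6 = -756)
M(-206) + X = -256338/227857 - 756 = -172516230/227857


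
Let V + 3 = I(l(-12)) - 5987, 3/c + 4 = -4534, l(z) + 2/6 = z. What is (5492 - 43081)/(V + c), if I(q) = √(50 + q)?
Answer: 13910344323502458/2216682652421215 + 774086966516*√339/2216682652421215 ≈ 6.2817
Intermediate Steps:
l(z) = -⅓ + z
c = -3/4538 (c = 3/(-4 - 4534) = 3/(-4538) = 3*(-1/4538) = -3/4538 ≈ -0.00066108)
V = -5990 + √339/3 (V = -3 + (√(50 + (-⅓ - 12)) - 5987) = -3 + (√(50 - 37/3) - 5987) = -3 + (√(113/3) - 5987) = -3 + (√339/3 - 5987) = -3 + (-5987 + √339/3) = -5990 + √339/3 ≈ -5983.9)
(5492 - 43081)/(V + c) = (5492 - 43081)/((-5990 + √339/3) - 3/4538) = -37589/(-27182623/4538 + √339/3)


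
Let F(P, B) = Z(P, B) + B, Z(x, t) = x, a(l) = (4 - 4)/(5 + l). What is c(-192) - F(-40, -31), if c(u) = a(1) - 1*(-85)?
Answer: 156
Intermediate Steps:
a(l) = 0 (a(l) = 0/(5 + l) = 0)
F(P, B) = B + P (F(P, B) = P + B = B + P)
c(u) = 85 (c(u) = 0 - 1*(-85) = 0 + 85 = 85)
c(-192) - F(-40, -31) = 85 - (-31 - 40) = 85 - 1*(-71) = 85 + 71 = 156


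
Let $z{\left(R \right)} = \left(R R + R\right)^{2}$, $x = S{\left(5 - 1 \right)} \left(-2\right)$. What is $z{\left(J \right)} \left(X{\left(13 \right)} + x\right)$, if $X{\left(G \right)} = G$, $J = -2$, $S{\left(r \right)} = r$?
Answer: $20$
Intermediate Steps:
$x = -8$ ($x = \left(5 - 1\right) \left(-2\right) = 4 \left(-2\right) = -8$)
$z{\left(R \right)} = \left(R + R^{2}\right)^{2}$ ($z{\left(R \right)} = \left(R^{2} + R\right)^{2} = \left(R + R^{2}\right)^{2}$)
$z{\left(J \right)} \left(X{\left(13 \right)} + x\right) = \left(-2\right)^{2} \left(1 - 2\right)^{2} \left(13 - 8\right) = 4 \left(-1\right)^{2} \cdot 5 = 4 \cdot 1 \cdot 5 = 4 \cdot 5 = 20$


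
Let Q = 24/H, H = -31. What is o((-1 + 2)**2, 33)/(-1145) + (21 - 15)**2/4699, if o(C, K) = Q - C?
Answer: 307253/33358201 ≈ 0.0092107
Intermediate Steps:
Q = -24/31 (Q = 24/(-31) = 24*(-1/31) = -24/31 ≈ -0.77419)
o(C, K) = -24/31 - C
o((-1 + 2)**2, 33)/(-1145) + (21 - 15)**2/4699 = (-24/31 - (-1 + 2)**2)/(-1145) + (21 - 15)**2/4699 = (-24/31 - 1*1**2)*(-1/1145) + 6**2*(1/4699) = (-24/31 - 1*1)*(-1/1145) + 36*(1/4699) = (-24/31 - 1)*(-1/1145) + 36/4699 = -55/31*(-1/1145) + 36/4699 = 11/7099 + 36/4699 = 307253/33358201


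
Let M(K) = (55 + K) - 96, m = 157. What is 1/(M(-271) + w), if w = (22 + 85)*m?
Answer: 1/16487 ≈ 6.0654e-5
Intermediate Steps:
w = 16799 (w = (22 + 85)*157 = 107*157 = 16799)
M(K) = -41 + K
1/(M(-271) + w) = 1/((-41 - 271) + 16799) = 1/(-312 + 16799) = 1/16487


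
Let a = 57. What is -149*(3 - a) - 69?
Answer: 7977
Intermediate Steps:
-149*(3 - a) - 69 = -149*(3 - 1*57) - 69 = -149*(3 - 57) - 69 = -149*(-54) - 69 = 8046 - 69 = 7977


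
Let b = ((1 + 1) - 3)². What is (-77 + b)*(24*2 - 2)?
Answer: -3496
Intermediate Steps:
b = 1 (b = (2 - 3)² = (-1)² = 1)
(-77 + b)*(24*2 - 2) = (-77 + 1)*(24*2 - 2) = -76*(48 - 2) = -76*46 = -3496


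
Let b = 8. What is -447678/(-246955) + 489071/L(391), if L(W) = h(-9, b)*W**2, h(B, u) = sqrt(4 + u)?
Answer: 447678/246955 + 489071*sqrt(3)/917286 ≈ 2.7363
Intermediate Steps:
L(W) = 2*sqrt(3)*W**2 (L(W) = sqrt(4 + 8)*W**2 = sqrt(12)*W**2 = (2*sqrt(3))*W**2 = 2*sqrt(3)*W**2)
-447678/(-246955) + 489071/L(391) = -447678/(-246955) + 489071/((2*sqrt(3)*391**2)) = -447678*(-1/246955) + 489071/((2*sqrt(3)*152881)) = 447678/246955 + 489071/((305762*sqrt(3))) = 447678/246955 + 489071*(sqrt(3)/917286) = 447678/246955 + 489071*sqrt(3)/917286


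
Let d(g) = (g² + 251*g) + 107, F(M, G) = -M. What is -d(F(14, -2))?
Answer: 3211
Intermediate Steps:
d(g) = 107 + g² + 251*g
-d(F(14, -2)) = -(107 + (-1*14)² + 251*(-1*14)) = -(107 + (-14)² + 251*(-14)) = -(107 + 196 - 3514) = -1*(-3211) = 3211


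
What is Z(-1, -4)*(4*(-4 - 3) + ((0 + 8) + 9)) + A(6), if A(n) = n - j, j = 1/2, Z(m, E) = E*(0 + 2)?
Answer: 187/2 ≈ 93.500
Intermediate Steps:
Z(m, E) = 2*E (Z(m, E) = E*2 = 2*E)
j = ½ ≈ 0.50000
A(n) = -½ + n (A(n) = n - 1*½ = n - ½ = -½ + n)
Z(-1, -4)*(4*(-4 - 3) + ((0 + 8) + 9)) + A(6) = (2*(-4))*(4*(-4 - 3) + ((0 + 8) + 9)) + (-½ + 6) = -8*(4*(-7) + (8 + 9)) + 11/2 = -8*(-28 + 17) + 11/2 = -8*(-11) + 11/2 = 88 + 11/2 = 187/2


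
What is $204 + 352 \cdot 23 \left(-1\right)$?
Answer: $-7892$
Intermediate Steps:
$204 + 352 \cdot 23 \left(-1\right) = 204 + 352 \left(-23\right) = 204 - 8096 = -7892$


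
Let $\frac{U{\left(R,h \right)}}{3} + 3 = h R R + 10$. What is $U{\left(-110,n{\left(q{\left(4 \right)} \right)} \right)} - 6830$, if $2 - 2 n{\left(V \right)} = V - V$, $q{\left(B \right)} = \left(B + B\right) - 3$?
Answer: $29491$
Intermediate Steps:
$q{\left(B \right)} = -3 + 2 B$ ($q{\left(B \right)} = 2 B - 3 = -3 + 2 B$)
$n{\left(V \right)} = 1$ ($n{\left(V \right)} = 1 - \frac{V - V}{2} = 1 - 0 = 1 + 0 = 1$)
$U{\left(R,h \right)} = 21 + 3 h R^{2}$ ($U{\left(R,h \right)} = -9 + 3 \left(h R R + 10\right) = -9 + 3 \left(R h R + 10\right) = -9 + 3 \left(h R^{2} + 10\right) = -9 + 3 \left(10 + h R^{2}\right) = -9 + \left(30 + 3 h R^{2}\right) = 21 + 3 h R^{2}$)
$U{\left(-110,n{\left(q{\left(4 \right)} \right)} \right)} - 6830 = \left(21 + 3 \cdot 1 \left(-110\right)^{2}\right) - 6830 = \left(21 + 3 \cdot 1 \cdot 12100\right) - 6830 = \left(21 + 36300\right) - 6830 = 36321 - 6830 = 29491$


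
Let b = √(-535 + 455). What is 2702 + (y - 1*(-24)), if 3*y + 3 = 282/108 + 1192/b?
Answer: 147197/54 - 298*I*√5/15 ≈ 2725.9 - 44.423*I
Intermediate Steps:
b = 4*I*√5 (b = √(-80) = 4*I*√5 ≈ 8.9443*I)
y = -7/54 - 298*I*√5/15 (y = -1 + (282/108 + 1192/((4*I*√5)))/3 = -1 + (282*(1/108) + 1192*(-I*√5/20))/3 = -1 + (47/18 - 298*I*√5/5)/3 = -1 + (47/54 - 298*I*√5/15) = -7/54 - 298*I*√5/15 ≈ -0.12963 - 44.423*I)
2702 + (y - 1*(-24)) = 2702 + ((-7/54 - 298*I*√5/15) - 1*(-24)) = 2702 + ((-7/54 - 298*I*√5/15) + 24) = 2702 + (1289/54 - 298*I*√5/15) = 147197/54 - 298*I*√5/15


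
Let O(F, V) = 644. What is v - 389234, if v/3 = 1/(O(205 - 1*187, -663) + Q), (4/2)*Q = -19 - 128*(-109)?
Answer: -5924530708/15221 ≈ -3.8923e+5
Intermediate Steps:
Q = 13933/2 (Q = (-19 - 128*(-109))/2 = (-19 + 13952)/2 = (½)*13933 = 13933/2 ≈ 6966.5)
v = 6/15221 (v = 3/(644 + 13933/2) = 3/(15221/2) = 3*(2/15221) = 6/15221 ≈ 0.00039419)
v - 389234 = 6/15221 - 389234 = -5924530708/15221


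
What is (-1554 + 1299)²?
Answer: 65025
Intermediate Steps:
(-1554 + 1299)² = (-255)² = 65025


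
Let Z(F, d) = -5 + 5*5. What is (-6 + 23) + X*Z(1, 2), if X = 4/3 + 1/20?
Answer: 134/3 ≈ 44.667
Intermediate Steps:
Z(F, d) = 20 (Z(F, d) = -5 + 25 = 20)
X = 83/60 (X = 4*(1/3) + 1*(1/20) = 4/3 + 1/20 = 83/60 ≈ 1.3833)
(-6 + 23) + X*Z(1, 2) = (-6 + 23) + (83/60)*20 = 17 + 83/3 = 134/3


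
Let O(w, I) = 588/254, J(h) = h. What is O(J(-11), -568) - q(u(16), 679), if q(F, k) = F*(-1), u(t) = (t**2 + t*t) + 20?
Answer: 67858/127 ≈ 534.31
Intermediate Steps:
u(t) = 20 + 2*t**2 (u(t) = (t**2 + t**2) + 20 = 2*t**2 + 20 = 20 + 2*t**2)
O(w, I) = 294/127 (O(w, I) = 588*(1/254) = 294/127)
q(F, k) = -F
O(J(-11), -568) - q(u(16), 679) = 294/127 - (-1)*(20 + 2*16**2) = 294/127 - (-1)*(20 + 2*256) = 294/127 - (-1)*(20 + 512) = 294/127 - (-1)*532 = 294/127 - 1*(-532) = 294/127 + 532 = 67858/127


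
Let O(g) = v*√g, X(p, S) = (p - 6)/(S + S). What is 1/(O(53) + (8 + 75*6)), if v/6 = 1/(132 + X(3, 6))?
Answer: 63599941/29128757714 - 3162*√53/14564378857 ≈ 0.0021818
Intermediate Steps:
X(p, S) = (-6 + p)/(2*S) (X(p, S) = (-6 + p)/((2*S)) = (-6 + p)*(1/(2*S)) = (-6 + p)/(2*S))
v = 24/527 (v = 6/(132 + (½)*(-6 + 3)/6) = 6/(132 + (½)*(⅙)*(-3)) = 6/(132 - ¼) = 6/(527/4) = 6*(4/527) = 24/527 ≈ 0.045541)
O(g) = 24*√g/527
1/(O(53) + (8 + 75*6)) = 1/(24*√53/527 + (8 + 75*6)) = 1/(24*√53/527 + (8 + 450)) = 1/(24*√53/527 + 458) = 1/(458 + 24*√53/527)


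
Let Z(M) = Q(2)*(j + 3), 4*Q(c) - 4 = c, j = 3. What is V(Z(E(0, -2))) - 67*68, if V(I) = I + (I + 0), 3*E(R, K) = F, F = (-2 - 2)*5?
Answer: -4538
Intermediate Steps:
Q(c) = 1 + c/4
F = -20 (F = -4*5 = -20)
E(R, K) = -20/3 (E(R, K) = (1/3)*(-20) = -20/3)
Z(M) = 9 (Z(M) = (1 + (1/4)*2)*(3 + 3) = (1 + 1/2)*6 = (3/2)*6 = 9)
V(I) = 2*I (V(I) = I + I = 2*I)
V(Z(E(0, -2))) - 67*68 = 2*9 - 67*68 = 18 - 4556 = -4538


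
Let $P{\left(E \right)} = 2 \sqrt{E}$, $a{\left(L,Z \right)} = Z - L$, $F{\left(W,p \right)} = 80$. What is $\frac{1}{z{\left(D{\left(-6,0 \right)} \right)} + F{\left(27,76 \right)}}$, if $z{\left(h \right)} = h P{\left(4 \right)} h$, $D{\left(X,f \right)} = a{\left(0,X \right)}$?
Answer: $\frac{1}{224} \approx 0.0044643$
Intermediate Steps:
$D{\left(X,f \right)} = X$ ($D{\left(X,f \right)} = X - 0 = X + 0 = X$)
$z{\left(h \right)} = 4 h^{2}$ ($z{\left(h \right)} = h 2 \sqrt{4} h = h 2 \cdot 2 h = h 4 h = 4 h h = 4 h^{2}$)
$\frac{1}{z{\left(D{\left(-6,0 \right)} \right)} + F{\left(27,76 \right)}} = \frac{1}{4 \left(-6\right)^{2} + 80} = \frac{1}{4 \cdot 36 + 80} = \frac{1}{144 + 80} = \frac{1}{224}$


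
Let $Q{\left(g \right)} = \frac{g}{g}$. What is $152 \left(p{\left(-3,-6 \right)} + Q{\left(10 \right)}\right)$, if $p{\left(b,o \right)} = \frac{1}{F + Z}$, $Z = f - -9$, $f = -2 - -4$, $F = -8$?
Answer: $\frac{608}{3} \approx 202.67$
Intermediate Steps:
$f = 2$ ($f = -2 + 4 = 2$)
$Z = 11$ ($Z = 2 - -9 = 2 + 9 = 11$)
$Q{\left(g \right)} = 1$
$p{\left(b,o \right)} = \frac{1}{3}$ ($p{\left(b,o \right)} = \frac{1}{-8 + 11} = \frac{1}{3}$)
$152 \left(p{\left(-3,-6 \right)} + Q{\left(10 \right)}\right) = 152 \left(\frac{1}{3} + 1\right) = 152 \cdot \frac{4}{3} = \frac{608}{3}$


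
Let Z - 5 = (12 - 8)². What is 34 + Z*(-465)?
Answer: -9731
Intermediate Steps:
Z = 21 (Z = 5 + (12 - 8)² = 5 + 4² = 5 + 16 = 21)
34 + Z*(-465) = 34 + 21*(-465) = 34 - 9765 = -9731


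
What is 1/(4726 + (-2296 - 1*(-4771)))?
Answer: 1/7201 ≈ 0.00013887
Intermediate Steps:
1/(4726 + (-2296 - 1*(-4771))) = 1/(4726 + (-2296 + 4771)) = 1/(4726 + 2475) = 1/7201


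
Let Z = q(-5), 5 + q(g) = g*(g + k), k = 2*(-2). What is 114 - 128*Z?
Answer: -5006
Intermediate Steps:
k = -4
q(g) = -5 + g*(-4 + g) (q(g) = -5 + g*(g - 4) = -5 + g*(-4 + g))
Z = 40 (Z = -5 + (-5)² - 4*(-5) = -5 + 25 + 20 = 40)
114 - 128*Z = 114 - 128*40 = 114 - 5120 = -5006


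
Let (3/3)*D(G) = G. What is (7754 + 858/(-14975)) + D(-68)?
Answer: 115096992/14975 ≈ 7685.9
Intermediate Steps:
D(G) = G
(7754 + 858/(-14975)) + D(-68) = (7754 + 858/(-14975)) - 68 = (7754 + 858*(-1/14975)) - 68 = (7754 - 858/14975) - 68 = 116115292/14975 - 68 = 115096992/14975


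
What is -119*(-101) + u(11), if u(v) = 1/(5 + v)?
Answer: 192305/16 ≈ 12019.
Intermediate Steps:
-119*(-101) + u(11) = -119*(-101) + 1/(5 + 11) = 12019 + 1/16 = 192305/16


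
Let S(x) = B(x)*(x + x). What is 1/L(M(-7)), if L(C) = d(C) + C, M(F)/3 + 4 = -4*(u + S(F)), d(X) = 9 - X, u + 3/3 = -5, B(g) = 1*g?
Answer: ⅑ ≈ 0.11111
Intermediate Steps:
B(g) = g
S(x) = 2*x² (S(x) = x*(x + x) = x*(2*x) = 2*x²)
u = -6 (u = -1 - 5 = -6)
M(F) = 60 - 24*F² (M(F) = -12 + 3*(-4*(-6 + 2*F²)) = -12 + 3*(24 - 8*F²) = -12 + (72 - 24*F²) = 60 - 24*F²)
L(C) = 9 (L(C) = (9 - C) + C = 9)
1/L(M(-7)) = 1/9 = ⅑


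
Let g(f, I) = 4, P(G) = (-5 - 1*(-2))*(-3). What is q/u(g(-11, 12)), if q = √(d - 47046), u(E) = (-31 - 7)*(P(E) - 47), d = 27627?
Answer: I*√19419/1444 ≈ 0.096504*I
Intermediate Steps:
P(G) = 9 (P(G) = (-5 + 2)*(-3) = -3*(-3) = 9)
u(E) = 1444 (u(E) = (-31 - 7)*(9 - 47) = -38*(-38) = 1444)
q = I*√19419 (q = √(27627 - 47046) = √(-19419) = I*√19419 ≈ 139.35*I)
q/u(g(-11, 12)) = (I*√19419)/1444 = (I*√19419)*(1/1444) = I*√19419/1444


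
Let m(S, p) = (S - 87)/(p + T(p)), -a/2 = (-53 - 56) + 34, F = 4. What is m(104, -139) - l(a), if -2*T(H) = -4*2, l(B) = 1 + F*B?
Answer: -81152/135 ≈ -601.13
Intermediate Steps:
a = 150 (a = -2*((-53 - 56) + 34) = -2*(-109 + 34) = -2*(-75) = 150)
l(B) = 1 + 4*B
T(H) = 4 (T(H) = -(-2)*2 = -½*(-8) = 4)
m(S, p) = (-87 + S)/(4 + p) (m(S, p) = (S - 87)/(p + 4) = (-87 + S)/(4 + p))
m(104, -139) - l(a) = (-87 + 104)/(4 - 139) - (1 + 4*150) = 17/(-135) - (1 + 600) = -1/135*17 - 1*601 = -17/135 - 601 = -81152/135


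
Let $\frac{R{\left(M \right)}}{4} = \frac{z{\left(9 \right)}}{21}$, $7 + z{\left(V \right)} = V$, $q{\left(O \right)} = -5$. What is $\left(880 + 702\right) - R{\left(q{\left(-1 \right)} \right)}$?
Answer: $\frac{33214}{21} \approx 1581.6$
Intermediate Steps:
$z{\left(V \right)} = -7 + V$
$R{\left(M \right)} = \frac{8}{21}$ ($R{\left(M \right)} = 4 \frac{-7 + 9}{21} = 4 \cdot 2 \cdot \frac{1}{21} = 4 \cdot \frac{2}{21} = \frac{8}{21}$)
$\left(880 + 702\right) - R{\left(q{\left(-1 \right)} \right)} = \left(880 + 702\right) - \frac{8}{21} = 1582 - \frac{8}{21} = \frac{33214}{21}$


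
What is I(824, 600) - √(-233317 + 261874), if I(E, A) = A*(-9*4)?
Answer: -21600 - 3*√3173 ≈ -21769.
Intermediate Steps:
I(E, A) = -36*A (I(E, A) = A*(-36) = -36*A)
I(824, 600) - √(-233317 + 261874) = -36*600 - √(-233317 + 261874) = -21600 - √28557 = -21600 - 3*√3173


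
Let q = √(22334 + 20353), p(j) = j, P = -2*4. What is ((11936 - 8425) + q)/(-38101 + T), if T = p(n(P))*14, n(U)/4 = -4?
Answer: -3511/38325 - 3*√527/12775 ≈ -0.097002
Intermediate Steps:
P = -8
n(U) = -16 (n(U) = 4*(-4) = -16)
q = 9*√527 (q = √42687 = 9*√527 ≈ 206.61)
T = -224 (T = -16*14 = -224)
((11936 - 8425) + q)/(-38101 + T) = ((11936 - 8425) + 9*√527)/(-38101 - 224) = (3511 + 9*√527)/(-38325) = (3511 + 9*√527)*(-1/38325) = -3511/38325 - 3*√527/12775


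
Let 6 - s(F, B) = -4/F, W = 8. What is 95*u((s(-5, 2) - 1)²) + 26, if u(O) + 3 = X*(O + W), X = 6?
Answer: 71779/5 ≈ 14356.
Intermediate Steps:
s(F, B) = 6 + 4/F (s(F, B) = 6 - (-4)/F = 6 + 4/F)
u(O) = 45 + 6*O (u(O) = -3 + 6*(O + 8) = -3 + 6*(8 + O) = -3 + (48 + 6*O) = 45 + 6*O)
95*u((s(-5, 2) - 1)²) + 26 = 95*(45 + 6*((6 + 4/(-5)) - 1)²) + 26 = 95*(45 + 6*((6 + 4*(-⅕)) - 1)²) + 26 = 95*(45 + 6*((6 - ⅘) - 1)²) + 26 = 95*(45 + 6*(26/5 - 1)²) + 26 = 95*(45 + 6*(21/5)²) + 26 = 95*(45 + 6*(441/25)) + 26 = 95*(45 + 2646/25) + 26 = 95*(3771/25) + 26 = 71649/5 + 26 = 71779/5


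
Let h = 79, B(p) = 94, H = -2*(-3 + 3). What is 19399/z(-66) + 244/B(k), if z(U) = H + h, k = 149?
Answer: 921391/3713 ≈ 248.15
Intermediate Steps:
H = 0 (H = -2*0 = 0)
z(U) = 79 (z(U) = 0 + 79 = 79)
19399/z(-66) + 244/B(k) = 19399/79 + 244/94 = 19399*(1/79) + 244*(1/94) = 19399/79 + 122/47 = 921391/3713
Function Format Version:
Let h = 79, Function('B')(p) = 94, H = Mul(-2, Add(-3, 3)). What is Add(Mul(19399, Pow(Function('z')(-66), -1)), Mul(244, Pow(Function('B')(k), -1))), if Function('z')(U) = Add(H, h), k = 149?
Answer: Rational(921391, 3713) ≈ 248.15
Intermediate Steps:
H = 0 (H = Mul(-2, 0) = 0)
Function('z')(U) = 79 (Function('z')(U) = Add(0, 79) = 79)
Add(Mul(19399, Pow(Function('z')(-66), -1)), Mul(244, Pow(Function('B')(k), -1))) = Add(Mul(19399, Pow(79, -1)), Mul(244, Pow(94, -1))) = Add(Mul(19399, Rational(1, 79)), Mul(244, Rational(1, 94))) = Add(Rational(19399, 79), Rational(122, 47)) = Rational(921391, 3713)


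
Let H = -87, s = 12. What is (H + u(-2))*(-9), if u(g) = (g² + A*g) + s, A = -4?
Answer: 567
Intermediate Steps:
u(g) = 12 + g² - 4*g (u(g) = (g² - 4*g) + 12 = 12 + g² - 4*g)
(H + u(-2))*(-9) = (-87 + (12 + (-2)² - 4*(-2)))*(-9) = (-87 + (12 + 4 + 8))*(-9) = (-87 + 24)*(-9) = -63*(-9) = 567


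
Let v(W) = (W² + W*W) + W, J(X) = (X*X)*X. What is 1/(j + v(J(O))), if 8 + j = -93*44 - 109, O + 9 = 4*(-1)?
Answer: 1/9647212 ≈ 1.0366e-7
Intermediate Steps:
O = -13 (O = -9 + 4*(-1) = -9 - 4 = -13)
J(X) = X³ (J(X) = X²*X = X³)
j = -4209 (j = -8 + (-93*44 - 109) = -8 + (-4092 - 109) = -8 - 4201 = -4209)
v(W) = W + 2*W² (v(W) = (W² + W²) + W = 2*W² + W = W + 2*W²)
1/(j + v(J(O))) = 1/(-4209 + (-13)³*(1 + 2*(-13)³)) = 1/(-4209 - 2197*(1 + 2*(-2197))) = 1/(-4209 - 2197*(1 - 4394)) = 1/(-4209 - 2197*(-4393)) = 1/(-4209 + 9651421) = 1/9647212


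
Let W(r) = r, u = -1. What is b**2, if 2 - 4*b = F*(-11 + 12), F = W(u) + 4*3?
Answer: 81/16 ≈ 5.0625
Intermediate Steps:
F = 11 (F = -1 + 4*3 = -1 + 12 = 11)
b = -9/4 (b = 1/2 - 11*(-11 + 12)/4 = 1/2 - 11/4 = -9/4 ≈ -2.2500)
b**2 = (-9/4)**2 = 81/16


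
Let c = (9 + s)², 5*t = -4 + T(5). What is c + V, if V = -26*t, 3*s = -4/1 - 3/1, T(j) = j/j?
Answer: 2702/45 ≈ 60.044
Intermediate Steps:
T(j) = 1
t = -⅗ (t = (-4 + 1)/5 = (⅕)*(-3) = -⅗ ≈ -0.60000)
s = -7/3 (s = (-4/1 - 3/1)/3 = (-4*1 - 3*1)/3 = (-4 - 3)/3 = (⅓)*(-7) = -7/3 ≈ -2.3333)
c = 400/9 (c = (9 - 7/3)² = (20/3)² = 400/9 ≈ 44.444)
V = 78/5 (V = -26*(-⅗) = 78/5 ≈ 15.600)
c + V = 400/9 + 78/5 = 2702/45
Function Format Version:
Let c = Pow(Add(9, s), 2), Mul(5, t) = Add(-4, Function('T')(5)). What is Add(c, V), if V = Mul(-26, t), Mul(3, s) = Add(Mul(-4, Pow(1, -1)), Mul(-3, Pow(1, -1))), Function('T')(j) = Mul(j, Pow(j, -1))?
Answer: Rational(2702, 45) ≈ 60.044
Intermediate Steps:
Function('T')(j) = 1
t = Rational(-3, 5) (t = Mul(Rational(1, 5), Add(-4, 1)) = Mul(Rational(1, 5), -3) = Rational(-3, 5) ≈ -0.60000)
s = Rational(-7, 3) (s = Mul(Rational(1, 3), Add(Mul(-4, Pow(1, -1)), Mul(-3, Pow(1, -1)))) = Mul(Rational(1, 3), Add(Mul(-4, 1), Mul(-3, 1))) = Mul(Rational(1, 3), Add(-4, -3)) = Mul(Rational(1, 3), -7) = Rational(-7, 3) ≈ -2.3333)
c = Rational(400, 9) (c = Pow(Add(9, Rational(-7, 3)), 2) = Pow(Rational(20, 3), 2) = Rational(400, 9) ≈ 44.444)
V = Rational(78, 5) (V = Mul(-26, Rational(-3, 5)) = Rational(78, 5) ≈ 15.600)
Add(c, V) = Add(Rational(400, 9), Rational(78, 5)) = Rational(2702, 45)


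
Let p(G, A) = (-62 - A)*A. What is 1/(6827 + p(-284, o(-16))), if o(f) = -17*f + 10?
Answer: -1/90181 ≈ -1.1089e-5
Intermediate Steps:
o(f) = 10 - 17*f
p(G, A) = A*(-62 - A)
1/(6827 + p(-284, o(-16))) = 1/(6827 - (10 - 17*(-16))*(62 + (10 - 17*(-16)))) = 1/(6827 - (10 + 272)*(62 + (10 + 272))) = 1/(6827 - 1*282*(62 + 282)) = 1/(6827 - 1*282*344) = 1/(6827 - 97008) = 1/(-90181) = -1/90181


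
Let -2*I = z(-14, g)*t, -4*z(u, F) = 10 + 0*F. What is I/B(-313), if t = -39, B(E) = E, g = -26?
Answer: 195/1252 ≈ 0.15575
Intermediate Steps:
z(u, F) = -5/2 (z(u, F) = -(10 + 0*F)/4 = -(10 + 0)/4 = -1/4*10 = -5/2)
I = -195/4 (I = -(-5)*(-39)/4 = -1/2*195/2 = -195/4 ≈ -48.750)
I/B(-313) = -195/4/(-313) = -195/4*(-1/313) = 195/1252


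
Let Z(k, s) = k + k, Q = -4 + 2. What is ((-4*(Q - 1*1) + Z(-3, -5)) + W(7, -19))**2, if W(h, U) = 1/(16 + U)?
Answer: 289/9 ≈ 32.111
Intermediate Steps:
Q = -2
Z(k, s) = 2*k
((-4*(Q - 1*1) + Z(-3, -5)) + W(7, -19))**2 = ((-4*(-2 - 1*1) + 2*(-3)) + 1/(16 - 19))**2 = ((-4*(-2 - 1) - 6) + 1/(-3))**2 = ((-4*(-3) - 6) - 1/3)**2 = ((12 - 6) - 1/3)**2 = (6 - 1/3)**2 = (17/3)**2 = 289/9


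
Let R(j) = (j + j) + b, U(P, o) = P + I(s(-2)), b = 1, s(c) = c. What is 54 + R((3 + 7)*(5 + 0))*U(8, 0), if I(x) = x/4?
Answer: 1623/2 ≈ 811.50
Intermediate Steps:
I(x) = x/4 (I(x) = x*(¼) = x/4)
U(P, o) = -½ + P (U(P, o) = P + (¼)*(-2) = P - ½ = -½ + P)
R(j) = 1 + 2*j (R(j) = (j + j) + 1 = 2*j + 1 = 1 + 2*j)
54 + R((3 + 7)*(5 + 0))*U(8, 0) = 54 + (1 + 2*((3 + 7)*(5 + 0)))*(-½ + 8) = 54 + (1 + 2*(10*5))*(15/2) = 54 + (1 + 2*50)*(15/2) = 54 + (1 + 100)*(15/2) = 54 + 101*(15/2) = 54 + 1515/2 = 1623/2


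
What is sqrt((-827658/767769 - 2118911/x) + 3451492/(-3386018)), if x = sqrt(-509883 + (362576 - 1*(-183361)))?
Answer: sqrt(-56868335122388979797810158172976 - 4780596452933260878134146402863102*sqrt(4006))/5207158346645526 ≈ 105.65*I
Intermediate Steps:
x = 3*sqrt(4006) (x = sqrt(-509883 + (362576 + 183361)) = sqrt(-509883 + 545937) = sqrt(36054) = 3*sqrt(4006) ≈ 189.88)
sqrt((-827658/767769 - 2118911/x) + 3451492/(-3386018)) = sqrt((-827658/767769 - 2118911*sqrt(4006)/12018) + 3451492/(-3386018)) = sqrt((-827658*1/767769 - 2118911*sqrt(4006)/12018) + 3451492*(-1/3386018)) = sqrt((-275886/255923 - 2118911*sqrt(4006)/12018) - 1725746/1693009) = sqrt(-908735574532/433279942307 - 2118911*sqrt(4006)/12018)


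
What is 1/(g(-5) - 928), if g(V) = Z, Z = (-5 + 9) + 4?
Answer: -1/920 ≈ -0.0010870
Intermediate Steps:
Z = 8 (Z = 4 + 4 = 8)
g(V) = 8
1/(g(-5) - 928) = 1/(8 - 928) = 1/(-920) = -1/920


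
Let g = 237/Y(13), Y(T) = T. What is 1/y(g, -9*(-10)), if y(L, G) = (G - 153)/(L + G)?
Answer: -67/39 ≈ -1.7179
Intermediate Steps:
g = 237/13 ≈ 18.231
y(L, G) = (-153 + G)/(G + L)
1/y(g, -9*(-10)) = 1/((-153 - 9*(-10))/(-9*(-10) + 237/13)) = 1/((-153 + 90)/(90 + 237/13)) = 1/(-63/(1407/13)) = 1/((13/1407)*(-63)) = 1/(-39/67) = -67/39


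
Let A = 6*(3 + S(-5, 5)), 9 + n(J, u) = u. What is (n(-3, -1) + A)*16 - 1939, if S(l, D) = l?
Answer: -2291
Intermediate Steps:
n(J, u) = -9 + u
A = -12 (A = 6*(3 - 5) = 6*(-2) = -12)
(n(-3, -1) + A)*16 - 1939 = ((-9 - 1) - 12)*16 - 1939 = (-10 - 12)*16 - 1939 = -22*16 - 1939 = -352 - 1939 = -2291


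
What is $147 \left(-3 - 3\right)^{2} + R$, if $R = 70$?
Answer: $5362$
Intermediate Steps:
$147 \left(-3 - 3\right)^{2} + R = 147 \left(-3 - 3\right)^{2} + 70 = 147 \left(-6\right)^{2} + 70 = 147 \cdot 36 + 70 = 5292 + 70 = 5362$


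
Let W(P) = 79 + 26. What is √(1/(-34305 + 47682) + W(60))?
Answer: √383451978/1911 ≈ 10.247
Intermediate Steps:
W(P) = 105
√(1/(-34305 + 47682) + W(60)) = √(1/(-34305 + 47682) + 105) = √(1/13377 + 105) = √(1404586/13377) = √383451978/1911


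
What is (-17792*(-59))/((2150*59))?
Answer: 8896/1075 ≈ 8.2753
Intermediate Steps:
(-17792*(-59))/((2150*59)) = 1049728/126850 = 1049728*(1/126850) = 8896/1075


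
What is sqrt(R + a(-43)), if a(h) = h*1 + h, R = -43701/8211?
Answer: I*sqrt(13961437)/391 ≈ 9.5563*I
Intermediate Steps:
R = -2081/391 (R = -43701*1/8211 = -2081/391 ≈ -5.3223)
a(h) = 2*h (a(h) = h + h = 2*h)
sqrt(R + a(-43)) = sqrt(-2081/391 + 2*(-43)) = sqrt(-2081/391 - 86) = sqrt(-35707/391) = I*sqrt(13961437)/391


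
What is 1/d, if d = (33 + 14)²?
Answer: 1/2209 ≈ 0.00045269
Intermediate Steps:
d = 2209 (d = 47² = 2209)
1/d = 1/2209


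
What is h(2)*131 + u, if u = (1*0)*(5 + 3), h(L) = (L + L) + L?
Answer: 786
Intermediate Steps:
h(L) = 3*L (h(L) = 2*L + L = 3*L)
u = 0 (u = 0*8 = 0)
h(2)*131 + u = (3*2)*131 + 0 = 6*131 + 0 = 786 + 0 = 786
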